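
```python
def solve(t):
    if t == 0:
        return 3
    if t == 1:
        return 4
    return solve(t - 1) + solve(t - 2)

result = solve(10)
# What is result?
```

Build up from base cases: solve(0)=3, solve(1)=4, solve(2)=7, solve(3)=11, solve(4)=18, solve(5)=29, solve(6)=47, ..., solve(10)=322

Answer: 322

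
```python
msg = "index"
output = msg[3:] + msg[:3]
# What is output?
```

Trace:
`msg = "index"` → msg = 'index'
`output = msg[3:] + msg[:3]` → output = 'exind'
So output = 'exind'

Answer: 'exind'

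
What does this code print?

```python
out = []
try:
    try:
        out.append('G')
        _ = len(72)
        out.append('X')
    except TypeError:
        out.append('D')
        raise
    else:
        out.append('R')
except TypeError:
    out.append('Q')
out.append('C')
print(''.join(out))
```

Execution trace: 'G' (try body) → 'D' (except TypeError) → 'Q' (outer except TypeError) → 'C' (after the try/except). Output: GDQC

Answer: GDQC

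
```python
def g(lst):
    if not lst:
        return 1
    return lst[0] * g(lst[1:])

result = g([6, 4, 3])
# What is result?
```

Product over [6, 4, 3] = 6 * 4 * 3 = 72

Answer: 72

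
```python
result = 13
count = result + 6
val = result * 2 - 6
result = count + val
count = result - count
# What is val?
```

Trace:
`result = 13` → result = 13
`count = result + 6` → count = 19
`val = result * 2 - 6` → val = 20
`result = count + val` → result = 39
`count = result - count` → count = 20
So val = 20

Answer: 20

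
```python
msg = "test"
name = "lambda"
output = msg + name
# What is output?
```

Trace:
`msg = "test"` → msg = 'test'
`name = "lambda"` → name = 'lambda'
`output = msg + name` → output = 'testlambda'
So output = 'testlambda'

Answer: 'testlambda'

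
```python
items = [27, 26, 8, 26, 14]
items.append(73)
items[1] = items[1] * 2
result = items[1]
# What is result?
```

Trace:
`items = [27, 26, 8, 26, 14]` → items = [27, 26, 8, 26, 14]
`items.append(73)` → items = [27, 26, 8, 26, 14, 73]
`items[1] = items[1] * 2` → items = [27, 52, 8, 26, 14, 73]
`result = items[1]` → result = 52
So result = 52

Answer: 52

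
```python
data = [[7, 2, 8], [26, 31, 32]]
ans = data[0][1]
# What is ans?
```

Trace:
`data = [[7, 2, 8], [26, 31, 32]]` → data = [[7, 2, 8], [26, 31, 32]]
`ans = data[0][1]` → ans = 2
So ans = 2

Answer: 2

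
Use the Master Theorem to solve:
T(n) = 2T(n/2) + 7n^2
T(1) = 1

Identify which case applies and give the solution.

a=2, b=2, f(n)=7n^2. log_2(2) = 1. Since c=2 > 1 and the regularity condition holds (2(n/2)^2 = (2/2^2)n^2 with 2/2^2 < 1), Case 3 applies: T(n) = Θ(f(n)) = O(n^2).

Answer: O(n^2) - Case 3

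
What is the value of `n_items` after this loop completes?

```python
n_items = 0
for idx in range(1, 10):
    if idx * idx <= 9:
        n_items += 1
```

Count numbers where idx² ≤ 9
`n_items` takes the values: 0 → 1 → 2 → 3

Answer: 3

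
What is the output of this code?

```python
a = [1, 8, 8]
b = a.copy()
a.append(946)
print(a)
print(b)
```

Key concept: list.copy() creates independent copy.
Step by step:
`a = [1, 8, 8]` → a = [1, 8, 8]
`b = a.copy()` → b = [1, 8, 8]
`a.append(946)` → a = [1, 8, 8, 946]
`print(a)` → prints [1, 8, 8, 946]
`print(b)` → prints [1, 8, 8]

Answer:
[1, 8, 8, 946]
[1, 8, 8]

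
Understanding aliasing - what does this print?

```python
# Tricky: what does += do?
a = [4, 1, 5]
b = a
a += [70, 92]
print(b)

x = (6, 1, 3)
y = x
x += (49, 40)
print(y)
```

Key concept: += behavior differs for mutable vs immutable.
Step by step:
`a = [4, 1, 5]` → a = [4, 1, 5]
`b = a` → b = [4, 1, 5] (same object as a)
`a += [70, 92]` → a = [4, 1, 5, 70, 92] (same object as b); b = [4, 1, 5, 70, 92] (same object as a)
`print(b)` → prints [4, 1, 5, 70, 92]
`x = (6, 1, 3)` → x = (6, 1, 3)
`y = x` → y = (6, 1, 3)
`x += (49, 40)` → x = (6, 1, 3, 49, 40)
`print(y)` → prints (6, 1, 3)

Answer:
[4, 1, 5, 70, 92]
(6, 1, 3)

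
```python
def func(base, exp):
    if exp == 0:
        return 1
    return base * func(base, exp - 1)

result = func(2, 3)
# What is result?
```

func(2, 3) = 2 * 2 * 2 = 8

Answer: 8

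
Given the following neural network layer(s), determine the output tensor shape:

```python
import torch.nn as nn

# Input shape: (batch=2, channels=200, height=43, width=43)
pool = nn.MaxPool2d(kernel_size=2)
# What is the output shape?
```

Input: (2, 200, 43, 43) -> Output: (2, 200, 21, 21)

Answer: (2, 200, 21, 21)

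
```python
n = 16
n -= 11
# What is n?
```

Trace:
`n = 16` → n = 16
`n -= 11` → n = 5
So n = 5

Answer: 5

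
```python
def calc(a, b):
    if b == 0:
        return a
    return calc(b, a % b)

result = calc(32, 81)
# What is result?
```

calc(32, 81) -> calc(81, 32) -> calc(32, 17) -> calc(17, 15) -> calc(15, 2) -> calc(2, 1) -> calc(1, 0) -> 1

Answer: 1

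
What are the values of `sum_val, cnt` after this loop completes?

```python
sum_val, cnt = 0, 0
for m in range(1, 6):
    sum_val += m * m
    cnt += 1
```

Sum of squares and count
`sum_val, cnt` takes the values: (0, 0) → (1, 0) → (1, 1) → (5, 1) → (5, 2) → (14, 2) → (14, 3) → (30, 3) → (30, 4) → (55, 4) → (55, 5)

Answer: 55, 5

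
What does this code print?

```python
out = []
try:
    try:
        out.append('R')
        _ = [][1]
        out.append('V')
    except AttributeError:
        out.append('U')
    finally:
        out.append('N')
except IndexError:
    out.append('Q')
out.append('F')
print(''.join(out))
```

Execution trace: 'R' (try body) → 'N' (finally) → 'Q' (outer except IndexError) → 'F' (after the try/except). Output: RNQF

Answer: RNQF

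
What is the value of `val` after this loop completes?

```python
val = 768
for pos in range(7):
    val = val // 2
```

Halve 7 times: 768 // 2^7 = 6
`val` takes the values: 768 → 384 → 192 → 96 → 48 → 24 → 12 → 6

Answer: 6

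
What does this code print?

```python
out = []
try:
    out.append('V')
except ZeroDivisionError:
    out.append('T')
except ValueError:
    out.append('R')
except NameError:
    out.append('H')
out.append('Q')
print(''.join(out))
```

Execution trace: 'V' (try body, no exception) → 'Q' (after the try/except). Output: VQ

Answer: VQ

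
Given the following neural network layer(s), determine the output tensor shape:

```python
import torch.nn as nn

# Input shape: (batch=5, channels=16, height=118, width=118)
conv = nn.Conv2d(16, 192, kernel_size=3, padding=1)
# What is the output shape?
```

Input: (5, 16, 118, 118) -> Output: (5, 192, 118, 118)

Answer: (5, 192, 118, 118)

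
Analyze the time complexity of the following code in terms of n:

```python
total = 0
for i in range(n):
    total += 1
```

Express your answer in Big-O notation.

Each loop level contributes: n. Multiplying the contributions gives O(n).

Answer: O(n)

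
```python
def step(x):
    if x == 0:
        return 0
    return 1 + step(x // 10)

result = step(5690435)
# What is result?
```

Count of digits of 5690435: 7

Answer: 7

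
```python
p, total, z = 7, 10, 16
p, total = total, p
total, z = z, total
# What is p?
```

Trace:
`p, total, z = 7, 10, 16` → p = 7; total = 10; z = 16
`p, total = total, p` → p = 10; total = 7
`total, z = z, total` → total = 16; z = 7
So p = 10

Answer: 10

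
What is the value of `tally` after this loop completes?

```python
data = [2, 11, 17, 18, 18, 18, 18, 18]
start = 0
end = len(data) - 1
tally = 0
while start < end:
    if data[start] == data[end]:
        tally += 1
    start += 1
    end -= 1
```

Count matching pairs from ends
`tally` takes the values: 0 → 1

Answer: 1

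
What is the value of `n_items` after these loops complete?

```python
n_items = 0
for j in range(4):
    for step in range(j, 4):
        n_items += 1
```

Upper triangle: 4 + 3 + ... + 1
`n_items` takes the values: 0 → 1 → 2 → 3 → 4 → 5 → 6 → 7 → 8 → 9 → 10

Answer: 10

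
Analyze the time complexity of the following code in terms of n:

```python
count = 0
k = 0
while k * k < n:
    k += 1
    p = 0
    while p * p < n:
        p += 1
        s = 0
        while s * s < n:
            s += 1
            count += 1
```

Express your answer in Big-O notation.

Each loop level contributes: √n × √n × √n. Multiplying the contributions gives O(n√n).

Answer: O(n√n)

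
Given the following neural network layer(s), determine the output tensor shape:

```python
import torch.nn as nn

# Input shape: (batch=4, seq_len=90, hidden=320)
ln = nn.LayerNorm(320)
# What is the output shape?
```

Input: (4, 90, 320) -> Output: (4, 90, 320)

Answer: (4, 90, 320)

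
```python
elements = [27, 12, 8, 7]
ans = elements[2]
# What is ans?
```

Trace:
`elements = [27, 12, 8, 7]` → elements = [27, 12, 8, 7]
`ans = elements[2]` → ans = 8
So ans = 8

Answer: 8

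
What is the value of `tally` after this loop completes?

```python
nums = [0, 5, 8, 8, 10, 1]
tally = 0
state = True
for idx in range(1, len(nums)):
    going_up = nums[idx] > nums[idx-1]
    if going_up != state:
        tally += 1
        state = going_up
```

Count direction changes in [0, 5, 8, 8, 10, 1]
`tally` takes the values: 0 → 1 → 2 → 3

Answer: 3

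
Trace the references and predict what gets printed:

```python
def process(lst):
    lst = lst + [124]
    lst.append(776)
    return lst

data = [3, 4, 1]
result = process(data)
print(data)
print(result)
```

Key concept: rebinding parameter vs mutation.
Step by step:
`data = [3, 4, 1]` → data = [3, 4, 1]
`result = process(data)` → result = [3, 4, 1, 124, 776]
`print(data)` → prints [3, 4, 1]
`print(result)` → prints [3, 4, 1, 124, 776]

Answer:
[3, 4, 1]
[3, 4, 1, 124, 776]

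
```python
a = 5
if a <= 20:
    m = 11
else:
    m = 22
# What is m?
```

Trace:
`a = 5` → a = 5
`if a <= 20: ...` → a <= 20 is True → m = 11
So m = 11

Answer: 11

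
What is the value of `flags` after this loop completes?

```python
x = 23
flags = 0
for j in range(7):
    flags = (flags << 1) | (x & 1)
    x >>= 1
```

Reverse lowest 7 bits of 23
`flags` takes the values: 0 → 1 → 3 → 7 → 14 → 29 → 58 → 116

Answer: 116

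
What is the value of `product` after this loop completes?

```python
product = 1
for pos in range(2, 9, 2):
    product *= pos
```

Product of even numbers 2 to 8
`product` takes the values: 1 → 2 → 8 → 48 → 384

Answer: 384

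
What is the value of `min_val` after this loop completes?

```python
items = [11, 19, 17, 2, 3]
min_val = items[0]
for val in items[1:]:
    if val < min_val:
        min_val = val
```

Minimum of [11, 19, 17, 2, 3]
`min_val` takes the values: 11 → 2

Answer: 2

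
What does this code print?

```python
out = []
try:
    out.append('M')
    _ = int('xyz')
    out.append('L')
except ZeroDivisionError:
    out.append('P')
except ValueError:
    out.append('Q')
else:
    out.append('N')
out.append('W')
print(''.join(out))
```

Execution trace: 'M' (try body) → 'Q' (except ValueError) → 'W' (after the try/except). Output: MQW

Answer: MQW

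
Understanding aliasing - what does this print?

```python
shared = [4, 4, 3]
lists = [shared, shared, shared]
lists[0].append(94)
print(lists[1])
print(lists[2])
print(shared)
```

Key concept: list of same reference.
Step by step:
`shared = [4, 4, 3]` → shared = [4, 4, 3]
`lists = [shared, shared, shared]` → lists = [[4, 4, 3], [4, 4, 3], [4, 4, 3]]
`lists[0].append(94)` → shared = [4, 4, 3, 94]; lists = [[4, 4, 3, 94], [4, 4, 3, 94], [4, 4, 3, 94]]
`print(lists[1])` → prints [4, 4, 3, 94]
`print(lists[2])` → prints [4, 4, 3, 94]
`print(shared)` → prints [4, 4, 3, 94]

Answer:
[4, 4, 3, 94]
[4, 4, 3, 94]
[4, 4, 3, 94]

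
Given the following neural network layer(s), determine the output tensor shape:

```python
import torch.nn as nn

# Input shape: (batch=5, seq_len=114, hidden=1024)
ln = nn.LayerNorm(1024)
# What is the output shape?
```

Input: (5, 114, 1024) -> Output: (5, 114, 1024)

Answer: (5, 114, 1024)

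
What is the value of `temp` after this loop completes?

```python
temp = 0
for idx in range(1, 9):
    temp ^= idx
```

XOR of 1 to 8
`temp` takes the values: 0 → 1 → 3 → 0 → 4 → 1 → 7 → 0 → 8

Answer: 8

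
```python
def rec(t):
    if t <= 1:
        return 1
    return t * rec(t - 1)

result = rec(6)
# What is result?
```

rec(6) = 6 * 5 * 4 * 3 * 2 * 1 = 720

Answer: 720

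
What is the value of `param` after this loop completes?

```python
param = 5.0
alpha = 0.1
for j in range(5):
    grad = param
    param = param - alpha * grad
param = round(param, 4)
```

Gradient descent: w = 5.0 * (1 - 0.1)^5
`param` takes the values: 5.0 → 4.5 → 4.05 → 3.645 → 3.2805 → 2.95245 → 2.9524

Answer: 2.9524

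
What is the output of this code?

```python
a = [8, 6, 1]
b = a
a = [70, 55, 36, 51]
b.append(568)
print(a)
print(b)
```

Key concept: rebinding vs mutation: a is rebound to a new list, b still points at the original.
Step by step:
`a = [8, 6, 1]` → a = [8, 6, 1]
`b = a` → b = [8, 6, 1] (same object as a)
`a = [70, 55, 36, 51]` → a = [70, 55, 36, 51]
`b.append(568)` → b = [8, 6, 1, 568]
`print(a)` → prints [70, 55, 36, 51]
`print(b)` → prints [8, 6, 1, 568]

Answer:
[70, 55, 36, 51]
[8, 6, 1, 568]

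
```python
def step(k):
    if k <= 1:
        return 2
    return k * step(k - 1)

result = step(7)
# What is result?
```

step(7) = 7 * 6 * 5 * 4 * 3 * 2 * 2 = 10080

Answer: 10080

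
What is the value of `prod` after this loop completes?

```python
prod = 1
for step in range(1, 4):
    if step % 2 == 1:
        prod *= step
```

Product of odd numbers 1 to 3
`prod` takes the values: 1 → 3

Answer: 3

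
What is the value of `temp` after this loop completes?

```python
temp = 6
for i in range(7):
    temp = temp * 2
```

Multiply by 2, 7 times: 6 * 2^7 = 768
`temp` takes the values: 6 → 12 → 24 → 48 → 96 → 192 → 384 → 768

Answer: 768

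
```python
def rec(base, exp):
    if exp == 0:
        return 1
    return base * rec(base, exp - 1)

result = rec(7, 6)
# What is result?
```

rec(7, 6) = 7 * 7 * 7 * 7 * 7 * 7 = 117649

Answer: 117649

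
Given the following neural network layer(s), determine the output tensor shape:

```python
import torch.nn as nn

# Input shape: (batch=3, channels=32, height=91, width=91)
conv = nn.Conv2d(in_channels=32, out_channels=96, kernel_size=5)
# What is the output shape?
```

Input: (3, 32, 91, 91) -> Output: (3, 96, 87, 87)

Answer: (3, 96, 87, 87)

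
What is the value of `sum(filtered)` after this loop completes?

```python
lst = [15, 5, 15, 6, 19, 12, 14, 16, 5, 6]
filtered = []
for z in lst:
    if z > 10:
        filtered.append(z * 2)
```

Sum of doubled values > 10
`filtered` takes the values: [] → [30] → [30, 30] → [30, 30, 38] → [30, 30, 38, 24] → [30, 30, 38, 24, 28] → [30, 30, 38, 24, 28, 32]
So `sum(filtered)` = 182

Answer: 182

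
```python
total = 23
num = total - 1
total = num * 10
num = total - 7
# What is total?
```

Trace:
`total = 23` → total = 23
`num = total - 1` → num = 22
`total = num * 10` → total = 220
`num = total - 7` → num = 213
So total = 220

Answer: 220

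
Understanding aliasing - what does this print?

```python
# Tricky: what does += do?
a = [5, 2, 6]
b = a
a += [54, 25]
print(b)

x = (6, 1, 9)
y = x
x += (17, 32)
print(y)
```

Key concept: += behavior differs for mutable vs immutable.
Step by step:
`a = [5, 2, 6]` → a = [5, 2, 6]
`b = a` → b = [5, 2, 6] (same object as a)
`a += [54, 25]` → a = [5, 2, 6, 54, 25] (same object as b); b = [5, 2, 6, 54, 25] (same object as a)
`print(b)` → prints [5, 2, 6, 54, 25]
`x = (6, 1, 9)` → x = (6, 1, 9)
`y = x` → y = (6, 1, 9)
`x += (17, 32)` → x = (6, 1, 9, 17, 32)
`print(y)` → prints (6, 1, 9)

Answer:
[5, 2, 6, 54, 25]
(6, 1, 9)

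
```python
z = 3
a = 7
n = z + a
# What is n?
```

Trace:
`z = 3` → z = 3
`a = 7` → a = 7
`n = z + a` → n = 10
So n = 10

Answer: 10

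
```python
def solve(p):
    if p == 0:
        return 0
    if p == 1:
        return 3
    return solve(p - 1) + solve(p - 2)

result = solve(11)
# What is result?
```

Build up from base cases: solve(0)=0, solve(1)=3, solve(2)=3, solve(3)=6, solve(4)=9, solve(5)=15, solve(6)=24, ..., solve(11)=267

Answer: 267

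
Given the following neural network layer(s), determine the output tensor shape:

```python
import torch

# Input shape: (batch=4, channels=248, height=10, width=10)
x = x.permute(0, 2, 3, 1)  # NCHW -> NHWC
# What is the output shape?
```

Input: (4, 248, 10, 10) -> Output: (4, 10, 10, 248)

Answer: (4, 10, 10, 248)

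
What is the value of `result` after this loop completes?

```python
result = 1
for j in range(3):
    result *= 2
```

2^3 = 8
`result` takes the values: 1 → 2 → 4 → 8

Answer: 8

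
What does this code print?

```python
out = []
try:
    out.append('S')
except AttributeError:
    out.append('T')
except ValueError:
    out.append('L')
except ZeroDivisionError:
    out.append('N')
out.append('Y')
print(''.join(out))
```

Execution trace: 'S' (try body, no exception) → 'Y' (after the try/except). Output: SY

Answer: SY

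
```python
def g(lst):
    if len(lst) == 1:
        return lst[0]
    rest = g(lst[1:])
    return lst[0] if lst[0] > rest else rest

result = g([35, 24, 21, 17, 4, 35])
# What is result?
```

Recursive max over [35, 24, 21, 17, 4, 35] = 35

Answer: 35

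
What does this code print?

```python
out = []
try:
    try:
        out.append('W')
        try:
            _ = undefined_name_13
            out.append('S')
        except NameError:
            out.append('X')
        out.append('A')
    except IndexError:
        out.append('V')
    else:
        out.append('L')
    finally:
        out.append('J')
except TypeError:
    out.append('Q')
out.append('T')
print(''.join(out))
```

Execution trace: 'W' (try body) → 'X' (inner except NameError) → 'A' (try body, no exception) → 'L' (else) → 'J' (finally) → 'T' (after the try/except). Output: WXALJT

Answer: WXALJT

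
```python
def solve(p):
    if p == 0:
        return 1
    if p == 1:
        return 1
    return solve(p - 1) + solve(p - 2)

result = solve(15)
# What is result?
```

Build up from base cases: solve(0)=1, solve(1)=1, solve(2)=2, solve(3)=3, solve(4)=5, solve(5)=8, solve(6)=13, ..., solve(15)=987

Answer: 987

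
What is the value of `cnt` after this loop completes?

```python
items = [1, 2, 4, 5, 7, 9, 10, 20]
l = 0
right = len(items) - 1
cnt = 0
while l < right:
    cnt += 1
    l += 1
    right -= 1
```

Iterations until pointers meet (list length 8)
`cnt` takes the values: 0 → 1 → 2 → 3 → 4

Answer: 4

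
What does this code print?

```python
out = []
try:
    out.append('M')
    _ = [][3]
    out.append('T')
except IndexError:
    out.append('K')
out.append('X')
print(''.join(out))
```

Execution trace: 'M' (try body) → 'K' (except IndexError) → 'X' (after the try/except). Output: MKX

Answer: MKX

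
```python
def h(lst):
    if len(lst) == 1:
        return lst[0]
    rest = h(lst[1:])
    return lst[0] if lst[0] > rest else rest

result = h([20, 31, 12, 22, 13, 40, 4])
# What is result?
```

Recursive max over [20, 31, 12, 22, 13, 40, 4] = 40

Answer: 40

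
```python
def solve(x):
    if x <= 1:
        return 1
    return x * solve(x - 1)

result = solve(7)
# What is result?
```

solve(7) = 7 * 6 * 5 * 4 * 3 * 2 * 1 = 5040

Answer: 5040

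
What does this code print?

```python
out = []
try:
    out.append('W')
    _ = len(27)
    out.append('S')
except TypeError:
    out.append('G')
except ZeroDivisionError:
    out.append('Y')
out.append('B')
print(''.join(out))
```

Execution trace: 'W' (try body) → 'G' (except TypeError) → 'B' (after the try/except). Output: WGB

Answer: WGB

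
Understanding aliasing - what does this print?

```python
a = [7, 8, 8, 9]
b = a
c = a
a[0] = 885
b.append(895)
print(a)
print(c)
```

Key concept: multiple aliases.
Step by step:
`a = [7, 8, 8, 9]` → a = [7, 8, 8, 9]
`b = a` → b = [7, 8, 8, 9] (same object as a)
`c = a` → c = [7, 8, 8, 9] (same object as a, b)
`a[0] = 885` → a = [885, 8, 8, 9] (same object as b, c); b = [885, 8, 8, 9] (same object as a, c); c = [885, 8, 8, 9] (same object as a, b)
`b.append(895)` → a = [885, 8, 8, 9, 895] (same object as b, c); b = [885, 8, 8, 9, 895] (same object as a, c); c = [885, 8, 8, 9, 895] (same object as a, b)
`print(a)` → prints [885, 8, 8, 9, 895]
`print(c)` → prints [885, 8, 8, 9, 895]

Answer:
[885, 8, 8, 9, 895]
[885, 8, 8, 9, 895]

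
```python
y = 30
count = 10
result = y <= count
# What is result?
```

Trace:
`y = 30` → y = 30
`count = 10` → count = 10
`result = y <= count` → result = False
So result = False

Answer: False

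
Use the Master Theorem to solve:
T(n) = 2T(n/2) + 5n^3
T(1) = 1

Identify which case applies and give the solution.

a=2, b=2, f(n)=5n^3. log_2(2) = 1. Since c=3 > 1 and the regularity condition holds (2(n/2)^3 = (2/2^3)n^3 with 2/2^3 < 1), Case 3 applies: T(n) = Θ(f(n)) = O(n^3).

Answer: O(n^3) - Case 3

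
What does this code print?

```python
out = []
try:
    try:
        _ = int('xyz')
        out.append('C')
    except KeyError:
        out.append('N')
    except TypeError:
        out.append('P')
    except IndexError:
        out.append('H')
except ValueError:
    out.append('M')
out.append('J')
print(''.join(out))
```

Execution trace: 'M' (outer except ValueError) → 'J' (after the try/except). Output: MJ

Answer: MJ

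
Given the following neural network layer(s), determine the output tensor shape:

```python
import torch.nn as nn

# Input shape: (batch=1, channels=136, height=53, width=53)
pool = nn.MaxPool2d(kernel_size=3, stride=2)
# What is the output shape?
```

Input: (1, 136, 53, 53) -> Output: (1, 136, 26, 26)

Answer: (1, 136, 26, 26)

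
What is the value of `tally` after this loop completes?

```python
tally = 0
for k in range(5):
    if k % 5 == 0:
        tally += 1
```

Count numbers divisible by 5 in range(5)
`tally` takes the values: 0 → 1

Answer: 1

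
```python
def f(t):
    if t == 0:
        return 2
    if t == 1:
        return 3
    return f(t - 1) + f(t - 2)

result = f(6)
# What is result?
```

Build up from base cases: f(0)=2, f(1)=3, f(2)=5, f(3)=8, f(4)=13, f(5)=21, f(6)=34

Answer: 34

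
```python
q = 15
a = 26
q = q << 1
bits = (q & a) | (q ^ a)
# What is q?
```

Trace:
`q = 15` → q = 15
`a = 26` → a = 26
`q = q << 1` → q = 30
`bits = (q & a) | (q ^ a)` → bits = 30
So q = 30

Answer: 30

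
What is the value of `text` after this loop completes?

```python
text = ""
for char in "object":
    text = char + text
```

Reverse 'object'
`text` takes the values: "" → "o" → "bo" → "jbo" → "ejbo" → "cejbo" → "tcejbo"

Answer: "tcejbo"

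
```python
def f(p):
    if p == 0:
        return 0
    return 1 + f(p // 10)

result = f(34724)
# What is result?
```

Count of digits of 34724: 5

Answer: 5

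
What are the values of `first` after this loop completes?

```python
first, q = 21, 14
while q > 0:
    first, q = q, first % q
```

GCD of 21 and 14
`first` takes the values: 21 → 14 → 7

Answer: 7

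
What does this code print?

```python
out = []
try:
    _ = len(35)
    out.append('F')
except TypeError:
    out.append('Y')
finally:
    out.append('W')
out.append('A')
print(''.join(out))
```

Execution trace: 'Y' (except TypeError) → 'W' (finally) → 'A' (after the try/except). Output: YWA

Answer: YWA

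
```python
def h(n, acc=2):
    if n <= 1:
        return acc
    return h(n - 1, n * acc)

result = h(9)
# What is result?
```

Accumulator trace (n, acc): (9, 2) -> (8, 18) -> (7, 144) -> (6, 1008) -> (5, 6048) -> (4, 30240) -> (3, 120960) -> (2, 362880) -> (1, 725760) -> return 725760

Answer: 725760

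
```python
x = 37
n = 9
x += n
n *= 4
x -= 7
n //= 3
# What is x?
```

Trace:
`x = 37` → x = 37
`n = 9` → n = 9
`x += n` → x = 46
`n *= 4` → n = 36
`x -= 7` → x = 39
`n //= 3` → n = 12
So x = 39

Answer: 39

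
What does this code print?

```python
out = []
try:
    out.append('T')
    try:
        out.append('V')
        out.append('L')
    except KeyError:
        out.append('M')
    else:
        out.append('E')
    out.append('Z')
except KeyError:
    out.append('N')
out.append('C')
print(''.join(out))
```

Execution trace: 'T' (try body) → 'V' (inner try body) → 'L' (inner try body, no exception) → 'E' (inner else) → 'Z' (try body, no exception) → 'C' (after the try/except). Output: TVLEZC

Answer: TVLEZC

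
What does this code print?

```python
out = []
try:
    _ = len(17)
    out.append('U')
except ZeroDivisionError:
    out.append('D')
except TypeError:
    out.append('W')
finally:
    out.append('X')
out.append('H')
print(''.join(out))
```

Execution trace: 'W' (except TypeError) → 'X' (finally) → 'H' (after the try/except). Output: WXH

Answer: WXH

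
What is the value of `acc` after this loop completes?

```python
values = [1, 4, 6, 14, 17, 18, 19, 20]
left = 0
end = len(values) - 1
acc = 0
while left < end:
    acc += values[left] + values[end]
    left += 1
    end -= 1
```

Sum of pairs from ends
`acc` takes the values: 0 → 21 → 44 → 68 → 99

Answer: 99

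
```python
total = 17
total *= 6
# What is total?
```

Trace:
`total = 17` → total = 17
`total *= 6` → total = 102
So total = 102

Answer: 102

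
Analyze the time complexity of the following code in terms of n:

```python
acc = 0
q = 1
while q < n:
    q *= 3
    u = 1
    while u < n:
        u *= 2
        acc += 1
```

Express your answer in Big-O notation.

Each loop level contributes: log n × log n. Multiplying the contributions gives O(log² n).

Answer: O(log² n)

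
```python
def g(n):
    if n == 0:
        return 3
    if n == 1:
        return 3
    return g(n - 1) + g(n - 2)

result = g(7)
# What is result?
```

Build up from base cases: g(0)=3, g(1)=3, g(2)=6, g(3)=9, g(4)=15, g(5)=24, g(6)=39, ..., g(7)=63

Answer: 63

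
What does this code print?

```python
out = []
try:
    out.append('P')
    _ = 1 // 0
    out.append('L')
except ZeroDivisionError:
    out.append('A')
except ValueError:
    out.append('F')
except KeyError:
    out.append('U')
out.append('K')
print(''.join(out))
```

Execution trace: 'P' (try body) → 'A' (except ZeroDivisionError) → 'K' (after the try/except). Output: PAK

Answer: PAK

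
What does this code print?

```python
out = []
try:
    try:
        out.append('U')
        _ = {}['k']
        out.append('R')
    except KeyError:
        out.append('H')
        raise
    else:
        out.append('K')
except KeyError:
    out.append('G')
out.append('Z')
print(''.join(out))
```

Execution trace: 'U' (inner try body) → 'H' (inner except KeyError) → 'G' (outer except KeyError) → 'Z' (after the try/except). Output: UHGZ

Answer: UHGZ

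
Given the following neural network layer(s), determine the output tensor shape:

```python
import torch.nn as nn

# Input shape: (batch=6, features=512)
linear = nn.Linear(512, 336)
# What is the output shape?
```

Input: (6, 512) -> Output: (6, 336)

Answer: (6, 336)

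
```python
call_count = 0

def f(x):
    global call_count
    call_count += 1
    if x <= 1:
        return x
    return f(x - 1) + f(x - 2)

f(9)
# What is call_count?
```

Calls(x) = 1 + Calls(x-1) + Calls(x-2); Calls(0)=Calls(1)=1. For x=9 this gives 109.

Answer: 109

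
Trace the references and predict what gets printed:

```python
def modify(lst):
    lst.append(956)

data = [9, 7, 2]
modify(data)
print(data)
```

Key concept: function modifies passed list.
Step by step:
`data = [9, 7, 2]` → data = [9, 7, 2]
`modify(data)` → data = [9, 7, 2, 956]
`print(data)` → prints [9, 7, 2, 956]

Answer: [9, 7, 2, 956]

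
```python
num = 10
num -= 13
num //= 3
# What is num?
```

Trace:
`num = 10` → num = 10
`num -= 13` → num = -3
`num //= 3` → num = -1
So num = -1

Answer: -1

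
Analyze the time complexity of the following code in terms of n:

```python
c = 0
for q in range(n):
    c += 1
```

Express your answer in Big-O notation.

Each loop level contributes: n. Multiplying the contributions gives O(n).

Answer: O(n)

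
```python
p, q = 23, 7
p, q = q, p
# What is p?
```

Trace:
`p, q = 23, 7` → p = 23; q = 7
`p, q = q, p` → p = 7; q = 23
So p = 7

Answer: 7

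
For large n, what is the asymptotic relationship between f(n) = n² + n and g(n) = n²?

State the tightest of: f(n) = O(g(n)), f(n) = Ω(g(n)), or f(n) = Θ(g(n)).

n² + n vs n²: f(n) = Θ(g(n)) — they are asymptotically equivalent (lower-order n term is dominated).

Answer: f(n) = Θ(g(n)) — they are asymptotically equivalent (lower-order n term is dominated).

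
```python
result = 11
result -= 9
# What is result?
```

Trace:
`result = 11` → result = 11
`result -= 9` → result = 2
So result = 2

Answer: 2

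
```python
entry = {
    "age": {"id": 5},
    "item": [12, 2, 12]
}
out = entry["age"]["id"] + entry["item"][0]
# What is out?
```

Trace:
`entry = { ...` → entry = {'age': {'id': 5}, 'item': [12, 2, 12]}
`out = entry["age"]["id"] + entry["item"][0]` → out = 17
So out = 17

Answer: 17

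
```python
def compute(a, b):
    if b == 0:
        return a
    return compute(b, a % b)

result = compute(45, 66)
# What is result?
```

compute(45, 66) -> compute(66, 45) -> compute(45, 21) -> compute(21, 3) -> compute(3, 0) -> 3

Answer: 3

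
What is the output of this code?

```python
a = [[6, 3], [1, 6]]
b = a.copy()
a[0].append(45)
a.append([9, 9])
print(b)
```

Key concept: shallow copy with nested lists.
Step by step:
`a = [[6, 3], [1, 6]]` → a = [[6, 3], [1, 6]]
`b = a.copy()` → b = [[6, 3], [1, 6]]
`a[0].append(45)` → a = [[6, 3, 45], [1, 6]]; b = [[6, 3, 45], [1, 6]]
`a.append([9, 9])` → a = [[6, 3, 45], [1, 6], [9, 9]]
`print(b)` → prints [[6, 3, 45], [1, 6]]

Answer: [[6, 3, 45], [1, 6]]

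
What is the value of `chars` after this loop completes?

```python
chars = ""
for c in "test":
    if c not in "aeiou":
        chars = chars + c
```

Remove vowels from 'test'
`chars` takes the values: "" → "t" → "ts" → "tst"

Answer: "tst"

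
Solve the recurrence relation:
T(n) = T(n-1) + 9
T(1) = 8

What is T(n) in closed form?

Unrolling: T(n) = T(1) + 9·(n-1) = 8 + 9(n-1) = 9n - 1.

Answer: T(n) = 9n - 1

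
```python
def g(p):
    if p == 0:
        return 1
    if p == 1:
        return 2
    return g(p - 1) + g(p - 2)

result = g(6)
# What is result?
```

Build up from base cases: g(0)=1, g(1)=2, g(2)=3, g(3)=5, g(4)=8, g(5)=13, g(6)=21

Answer: 21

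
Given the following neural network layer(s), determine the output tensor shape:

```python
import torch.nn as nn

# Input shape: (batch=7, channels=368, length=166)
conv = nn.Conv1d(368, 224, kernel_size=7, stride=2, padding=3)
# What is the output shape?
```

Input: (7, 368, 166) -> Output: (7, 224, 83)

Answer: (7, 224, 83)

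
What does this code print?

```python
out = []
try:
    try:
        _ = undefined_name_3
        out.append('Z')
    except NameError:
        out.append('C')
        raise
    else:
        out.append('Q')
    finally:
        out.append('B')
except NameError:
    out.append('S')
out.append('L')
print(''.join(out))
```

Execution trace: 'C' (inner except NameError) → 'B' (inner finally) → 'S' (outer except NameError) → 'L' (after the try/except). Output: CBSL

Answer: CBSL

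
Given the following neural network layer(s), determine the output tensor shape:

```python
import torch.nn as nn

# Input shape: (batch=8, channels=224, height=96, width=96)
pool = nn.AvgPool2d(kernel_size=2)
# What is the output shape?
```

Input: (8, 224, 96, 96) -> Output: (8, 224, 48, 48)

Answer: (8, 224, 48, 48)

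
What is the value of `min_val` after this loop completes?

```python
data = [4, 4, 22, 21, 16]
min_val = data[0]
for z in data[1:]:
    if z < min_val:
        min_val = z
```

Minimum of [4, 4, 22, 21, 16]
`min_val` takes the values: 4

Answer: 4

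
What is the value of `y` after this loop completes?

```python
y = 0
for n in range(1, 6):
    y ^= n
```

XOR of 1 to 5
`y` takes the values: 0 → 1 → 3 → 0 → 4 → 1

Answer: 1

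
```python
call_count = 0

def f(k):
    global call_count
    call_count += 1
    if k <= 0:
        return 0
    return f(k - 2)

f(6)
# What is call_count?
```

Linear recursion stepping by 2: 4 calls from k=6 down to ≤0.

Answer: 4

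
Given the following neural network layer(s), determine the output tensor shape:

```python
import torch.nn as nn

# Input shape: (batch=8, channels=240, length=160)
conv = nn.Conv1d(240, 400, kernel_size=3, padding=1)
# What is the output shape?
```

Input: (8, 240, 160) -> Output: (8, 400, 160)

Answer: (8, 400, 160)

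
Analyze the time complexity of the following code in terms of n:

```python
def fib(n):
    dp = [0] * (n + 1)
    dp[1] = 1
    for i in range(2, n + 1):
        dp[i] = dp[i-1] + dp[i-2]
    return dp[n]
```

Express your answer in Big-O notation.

This is Dynamic programming Fibonacci. Time complexity: O(n).

Answer: O(n)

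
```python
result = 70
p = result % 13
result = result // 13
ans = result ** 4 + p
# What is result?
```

Trace:
`result = 70` → result = 70
`p = result % 13` → p = 5
`result = result // 13` → result = 5
`ans = result ** 4 + p` → ans = 630
So result = 5

Answer: 5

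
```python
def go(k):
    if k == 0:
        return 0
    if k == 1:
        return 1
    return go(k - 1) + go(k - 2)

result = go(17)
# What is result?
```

Build up from base cases: go(0)=0, go(1)=1, go(2)=1, go(3)=2, go(4)=3, go(5)=5, go(6)=8, ..., go(17)=1597

Answer: 1597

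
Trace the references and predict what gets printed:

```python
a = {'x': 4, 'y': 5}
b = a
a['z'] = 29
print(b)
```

Key concept: dict aliasing.
Step by step:
`a = {'x': 4, 'y': 5}` → a = {'x': 4, 'y': 5}
`b = a` → b = {'x': 4, 'y': 5} (same object as a)
`a['z'] = 29` → a = {'x': 4, 'y': 5, 'z': 29} (same object as b); b = {'x': 4, 'y': 5, 'z': 29} (same object as a)
`print(b)` → prints {'x': 4, 'y': 5, 'z': 29}

Answer: {'x': 4, 'y': 5, 'z': 29}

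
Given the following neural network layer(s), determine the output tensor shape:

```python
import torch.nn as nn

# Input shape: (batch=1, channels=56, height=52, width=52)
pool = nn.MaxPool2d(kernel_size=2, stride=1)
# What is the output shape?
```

Input: (1, 56, 52, 52) -> Output: (1, 56, 51, 51)

Answer: (1, 56, 51, 51)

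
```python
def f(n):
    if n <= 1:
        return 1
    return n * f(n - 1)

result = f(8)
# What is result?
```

f(8) = 8 * 7 * 6 * 5 * 4 * 3 * 2 * 1 = 40320

Answer: 40320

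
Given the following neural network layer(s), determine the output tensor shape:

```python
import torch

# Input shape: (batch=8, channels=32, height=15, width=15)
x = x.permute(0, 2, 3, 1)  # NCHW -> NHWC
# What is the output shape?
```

Input: (8, 32, 15, 15) -> Output: (8, 15, 15, 32)

Answer: (8, 15, 15, 32)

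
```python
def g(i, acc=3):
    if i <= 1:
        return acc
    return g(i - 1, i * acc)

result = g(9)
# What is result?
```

Accumulator trace (n, acc): (9, 3) -> (8, 27) -> (7, 216) -> (6, 1512) -> (5, 9072) -> (4, 45360) -> (3, 181440) -> (2, 544320) -> (1, 1088640) -> return 1088640

Answer: 1088640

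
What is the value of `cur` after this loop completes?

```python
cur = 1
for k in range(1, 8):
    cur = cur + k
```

Start at 1, add 1 through 7
`cur` takes the values: 1 → 2 → 4 → 7 → 11 → 16 → 22 → 29

Answer: 29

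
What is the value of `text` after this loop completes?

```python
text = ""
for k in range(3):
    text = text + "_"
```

Repeat '_' 3 times
`text` takes the values: "" → "_" → "__" → "___"

Answer: "___"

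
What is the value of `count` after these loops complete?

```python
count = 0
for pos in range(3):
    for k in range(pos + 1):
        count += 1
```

Triangle: 1 + 2 + ... + 3
`count` takes the values: 0 → 1 → 2 → 3 → 4 → 5 → 6

Answer: 6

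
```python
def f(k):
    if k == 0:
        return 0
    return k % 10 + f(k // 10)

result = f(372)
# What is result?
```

Sum of digits of 372: 2 + 7 + 3 = 12

Answer: 12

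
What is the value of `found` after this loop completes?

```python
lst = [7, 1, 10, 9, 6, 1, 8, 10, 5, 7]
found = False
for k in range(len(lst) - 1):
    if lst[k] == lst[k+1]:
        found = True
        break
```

Check consecutive duplicates in [7, 1, 10, 9, 6, 1, 8, 10, 5, 7]
`found` takes the values: False

Answer: False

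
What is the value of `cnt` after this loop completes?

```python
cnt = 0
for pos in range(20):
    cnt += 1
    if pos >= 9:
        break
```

Loop breaks when pos reaches 9, cnt is 10
`cnt` takes the values: 0 → 1 → 2 → 3 → 4 → 5 → 6 → 7 → 8 → 9 → 10

Answer: 10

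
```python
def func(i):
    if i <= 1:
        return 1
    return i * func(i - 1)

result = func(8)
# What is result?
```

func(8) = 8 * 7 * 6 * 5 * 4 * 3 * 2 * 1 = 40320

Answer: 40320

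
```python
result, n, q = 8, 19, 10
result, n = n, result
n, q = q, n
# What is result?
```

Trace:
`result, n, q = 8, 19, 10` → result = 8; n = 19; q = 10
`result, n = n, result` → result = 19; n = 8
`n, q = q, n` → n = 10; q = 8
So result = 19

Answer: 19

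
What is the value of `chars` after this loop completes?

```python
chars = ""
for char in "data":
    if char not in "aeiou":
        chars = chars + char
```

Remove vowels from 'data'
`chars` takes the values: "" → "d" → "dt"

Answer: "dt"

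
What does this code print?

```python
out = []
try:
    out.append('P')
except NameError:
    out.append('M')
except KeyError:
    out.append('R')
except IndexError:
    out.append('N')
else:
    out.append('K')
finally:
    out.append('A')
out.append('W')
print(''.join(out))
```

Execution trace: 'P' (try body, no exception) → 'K' (else) → 'A' (finally) → 'W' (after the try/except). Output: PKAW

Answer: PKAW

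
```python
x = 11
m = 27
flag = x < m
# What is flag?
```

Trace:
`x = 11` → x = 11
`m = 27` → m = 27
`flag = x < m` → flag = True
So flag = True

Answer: True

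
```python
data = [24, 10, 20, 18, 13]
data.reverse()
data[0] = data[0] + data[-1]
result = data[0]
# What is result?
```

Trace:
`data = [24, 10, 20, 18, 13]` → data = [24, 10, 20, 18, 13]
`data.reverse()` → data = [13, 18, 20, 10, 24]
`data[0] = data[0] + data[-1]` → data = [37, 18, 20, 10, 24]
`result = data[0]` → result = 37
So result = 37

Answer: 37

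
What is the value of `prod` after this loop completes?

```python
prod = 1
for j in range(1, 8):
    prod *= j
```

7! = 5040
`prod` takes the values: 1 → 2 → 6 → 24 → 120 → 720 → 5040

Answer: 5040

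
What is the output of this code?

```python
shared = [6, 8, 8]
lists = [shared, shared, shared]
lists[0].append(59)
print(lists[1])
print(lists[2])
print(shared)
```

Key concept: list of same reference.
Step by step:
`shared = [6, 8, 8]` → shared = [6, 8, 8]
`lists = [shared, shared, shared]` → lists = [[6, 8, 8], [6, 8, 8], [6, 8, 8]]
`lists[0].append(59)` → shared = [6, 8, 8, 59]; lists = [[6, 8, 8, 59], [6, 8, 8, 59], [6, 8, 8, 59]]
`print(lists[1])` → prints [6, 8, 8, 59]
`print(lists[2])` → prints [6, 8, 8, 59]
`print(shared)` → prints [6, 8, 8, 59]

Answer:
[6, 8, 8, 59]
[6, 8, 8, 59]
[6, 8, 8, 59]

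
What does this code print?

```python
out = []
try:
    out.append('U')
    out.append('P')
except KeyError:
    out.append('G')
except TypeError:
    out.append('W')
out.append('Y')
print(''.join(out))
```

Execution trace: 'U' (try body) → 'P' (try body, no exception) → 'Y' (after the try/except). Output: UPY

Answer: UPY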